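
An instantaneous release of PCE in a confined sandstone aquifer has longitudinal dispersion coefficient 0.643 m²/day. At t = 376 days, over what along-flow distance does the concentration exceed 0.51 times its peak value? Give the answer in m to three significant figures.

The plume is Gaussian with σ = √(2Dt) = √(2 × 0.643 × 376) = 21.99 m.
C/C_peak = exp(−Δx²/(2σ²)) = 0.51 ⇒ Δx = σ·√(−2 ln 0.51) = 21.99 × 1.160 = 25.51 m.
Width = 2Δx = 51.0 m.

51.0 m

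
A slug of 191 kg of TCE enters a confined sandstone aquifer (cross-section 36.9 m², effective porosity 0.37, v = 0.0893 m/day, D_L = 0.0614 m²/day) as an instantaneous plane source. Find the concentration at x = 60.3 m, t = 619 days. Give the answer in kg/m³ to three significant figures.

0.542 kg/m³

For an instantaneous plane source, C(x,t) = M/(n_e·A·√(4πDt)) · exp(−(x−vt)²/(4Dt)), with n_e·A the pore (flow) area.
Plume center vt = 0.0893 × 619 = 55.2767 m, so the well at 60.3 m is 5.0233 m downgradient of the peak.
√(4πDt) = 21.85 m, giving peak height M/(n_e·A·√(4πDt)) = 191/(0.37 × 36.9 × 21.85) = 0.6403 kg/m³.
(x−vt)²/(4Dt) = (5.0233)²/(4 × 0.0614 × 619) = 0.1660; exp(−0.1660) = 0.8470.
C = 0.6403 × 0.8470 = 0.542 kg/m³.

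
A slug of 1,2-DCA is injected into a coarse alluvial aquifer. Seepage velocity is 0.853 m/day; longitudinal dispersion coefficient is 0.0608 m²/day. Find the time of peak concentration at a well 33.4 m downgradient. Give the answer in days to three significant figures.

39.1 days

For the 1D instantaneous-source solution, setting ∂C/∂t = 0 at fixed x gives v²t² + 2Dt − x² = 0, so t = (√(D² + v²x²) − D)/v².
√(D² + v²x²) = √(0.0608² + 0.853² × 33.4²) = 28.49; v² = 0.727609.
t = (28.49 − 0.0608)/0.727609 = 39.1 days (vs. the pure-advection estimate x/v = 39.2 d).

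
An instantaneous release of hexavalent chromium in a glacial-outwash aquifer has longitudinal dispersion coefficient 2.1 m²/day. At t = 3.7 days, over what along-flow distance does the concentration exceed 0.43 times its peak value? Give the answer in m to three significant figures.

10.2 m

The plume is Gaussian with σ = √(2Dt) = √(2 × 2.1 × 3.7) = 3.942 m.
C/C_peak = exp(−Δx²/(2σ²)) = 0.43 ⇒ Δx = σ·√(−2 ln 0.43) = 3.942 × 1.299 = 5.121 m.
Width = 2Δx = 10.2 m.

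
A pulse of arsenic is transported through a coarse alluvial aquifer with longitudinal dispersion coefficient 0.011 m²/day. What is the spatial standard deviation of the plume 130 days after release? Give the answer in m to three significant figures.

Dispersive spreading gives a Gaussian with σ² = 2Dt; advection only shifts the center.
σ = √(2 × 0.011 × 130) = 1.69 m.

1.69 m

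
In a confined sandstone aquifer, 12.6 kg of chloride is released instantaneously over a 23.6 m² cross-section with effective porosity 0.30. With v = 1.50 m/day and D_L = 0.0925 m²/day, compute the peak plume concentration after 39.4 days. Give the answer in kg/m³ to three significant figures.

0.263 kg/m³

The peak of an instantaneous 1D plume sits at x = vt; there the Gaussian factor is 1 and C_max = M/(n_e·A·√(4πDt)), where n_e·A is the pore area the mass is dissolved in.
√(4πDt) = √(4π × 0.0925 × 39.4) = 6.767 m, so C_max = 12.6/(0.30 × 23.6 × 6.767) = 0.263 kg/m³.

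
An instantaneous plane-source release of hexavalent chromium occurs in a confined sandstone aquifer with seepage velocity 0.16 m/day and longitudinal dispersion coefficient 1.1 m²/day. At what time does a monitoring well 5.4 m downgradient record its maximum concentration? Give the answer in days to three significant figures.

For the 1D instantaneous-source solution, setting ∂C/∂t = 0 at fixed x gives v²t² + 2Dt − x² = 0, so t = (√(D² + v²x²) − D)/v².
√(D² + v²x²) = √(1.1² + 0.16² × 5.4²) = 1.399; v² = 0.0256.
t = (1.399 − 1.1)/0.0256 = 11.7 days (vs. the pure-advection estimate x/v = 33.8 d).

11.7 days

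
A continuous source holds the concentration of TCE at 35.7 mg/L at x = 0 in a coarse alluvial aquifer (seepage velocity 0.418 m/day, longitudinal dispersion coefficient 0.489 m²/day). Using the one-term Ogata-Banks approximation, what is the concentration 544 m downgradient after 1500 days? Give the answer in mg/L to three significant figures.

For a continuous step input, C/C₀ ≈ ½·erfc((x−vt)/(2√(Dt))).
vt = 0.418 × 1500 = 627 m and 2√(Dt) = 2√(0.489 × 1500) = 54.17 m.
Argument (x−vt)/(2√(Dt)) = (544 − 627)/54.17 = -1.532; ½·erfc(-1.532) = 0.9849.
C = 35.7 × 0.9849 = 35.2 mg/L.

35.2 mg/L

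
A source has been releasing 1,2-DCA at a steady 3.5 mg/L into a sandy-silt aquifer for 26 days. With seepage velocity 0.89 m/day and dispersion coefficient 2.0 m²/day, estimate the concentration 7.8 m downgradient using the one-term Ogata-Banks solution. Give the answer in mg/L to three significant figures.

3.27 mg/L

For a continuous step input, C/C₀ ≈ ½·erfc((x−vt)/(2√(Dt))).
vt = 0.89 × 26 = 23.14 m and 2√(Dt) = 2√(2.0 × 26) = 14.42 m.
Argument (x−vt)/(2√(Dt)) = (7.8 − 23.14)/14.42 = -1.064; ½·erfc(-1.064) = 0.9338.
C = 3.5 × 0.9338 = 3.27 mg/L.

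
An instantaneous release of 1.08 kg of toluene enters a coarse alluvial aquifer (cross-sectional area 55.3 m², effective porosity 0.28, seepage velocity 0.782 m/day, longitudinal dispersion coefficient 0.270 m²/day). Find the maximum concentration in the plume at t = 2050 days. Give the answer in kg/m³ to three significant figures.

0.000836 kg/m³

The peak of an instantaneous 1D plume sits at x = vt; there the Gaussian factor is 1 and C_max = M/(n_e·A·√(4πDt)), where n_e·A is the pore area the mass is dissolved in.
√(4πDt) = √(4π × 0.270 × 2050) = 83.40 m, so C_max = 1.08/(0.28 × 55.3 × 83.40) = 0.000836 kg/m³.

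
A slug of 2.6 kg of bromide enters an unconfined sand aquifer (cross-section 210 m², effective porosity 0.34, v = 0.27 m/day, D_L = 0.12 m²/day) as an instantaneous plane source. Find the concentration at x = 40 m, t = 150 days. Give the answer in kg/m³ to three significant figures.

For an instantaneous plane source, C(x,t) = M/(n_e·A·√(4πDt)) · exp(−(x−vt)²/(4Dt)), with n_e·A the pore (flow) area.
Plume center vt = 0.27 × 150 = 40.5 m, so the well at 40 m is 0.5 m upgradient of the peak.
√(4πDt) = 15.04 m, giving peak height M/(n_e·A·√(4πDt)) = 2.6/(0.34 × 210 × 15.04) = 0.002421 kg/m³.
(x−vt)²/(4Dt) = (-0.5)²/(4 × 0.12 × 150) = 0.003472; exp(−0.003472) = 0.9965.
C = 0.002421 × 0.9965 = 0.00241 kg/m³.

0.00241 kg/m³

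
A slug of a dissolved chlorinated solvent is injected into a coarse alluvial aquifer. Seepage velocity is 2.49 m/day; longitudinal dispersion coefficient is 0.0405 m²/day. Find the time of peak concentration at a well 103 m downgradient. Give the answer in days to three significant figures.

For the 1D instantaneous-source solution, setting ∂C/∂t = 0 at fixed x gives v²t² + 2Dt − x² = 0, so t = (√(D² + v²x²) − D)/v².
√(D² + v²x²) = √(0.0405² + 2.49² × 103²) = 256.5; v² = 6.2001.
t = (256.5 − 0.0405)/6.2001 = 41.4 days (vs. the pure-advection estimate x/v = 41.4 d).

41.4 days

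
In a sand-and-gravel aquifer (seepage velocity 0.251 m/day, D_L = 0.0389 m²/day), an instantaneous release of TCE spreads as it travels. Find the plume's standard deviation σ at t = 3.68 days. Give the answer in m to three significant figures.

Dispersive spreading gives a Gaussian with σ² = 2Dt; advection only shifts the center.
σ = √(2 × 0.0389 × 3.68) = 0.535 m.

0.535 m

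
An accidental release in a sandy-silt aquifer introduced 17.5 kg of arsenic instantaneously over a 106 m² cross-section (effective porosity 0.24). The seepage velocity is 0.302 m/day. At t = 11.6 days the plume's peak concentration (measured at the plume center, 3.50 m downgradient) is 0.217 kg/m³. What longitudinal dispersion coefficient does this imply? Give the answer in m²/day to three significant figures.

0.0689 m²/day

At the plume center C_max = M/(n_e·A·√(4πDt)), so D = M²/(4πt·(n_e·A·C_max)²).
n_e·A·C_max = 0.24 × 106 × 0.217 = 5.520 kg/m.
D = 17.5²/(4π × 11.6 × 5.520²) = 0.0689 m²/day.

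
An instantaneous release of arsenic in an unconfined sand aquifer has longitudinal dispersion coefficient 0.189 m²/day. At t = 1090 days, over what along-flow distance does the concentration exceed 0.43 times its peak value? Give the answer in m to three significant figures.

52.7 m

The plume is Gaussian with σ = √(2Dt) = √(2 × 0.189 × 1090) = 20.30 m.
C/C_peak = exp(−Δx²/(2σ²)) = 0.43 ⇒ Δx = σ·√(−2 ln 0.43) = 20.30 × 1.299 = 26.37 m.
Width = 2Δx = 52.7 m.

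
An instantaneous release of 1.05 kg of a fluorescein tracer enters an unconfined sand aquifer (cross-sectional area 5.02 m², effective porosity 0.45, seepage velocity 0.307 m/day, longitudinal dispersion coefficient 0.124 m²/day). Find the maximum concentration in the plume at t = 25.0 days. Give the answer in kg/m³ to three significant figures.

The peak of an instantaneous 1D plume sits at x = vt; there the Gaussian factor is 1 and C_max = M/(n_e·A·√(4πDt)), where n_e·A is the pore area the mass is dissolved in.
√(4πDt) = √(4π × 0.124 × 25.0) = 6.241 m, so C_max = 1.05/(0.45 × 5.02 × 6.241) = 0.0745 kg/m³.

0.0745 kg/m³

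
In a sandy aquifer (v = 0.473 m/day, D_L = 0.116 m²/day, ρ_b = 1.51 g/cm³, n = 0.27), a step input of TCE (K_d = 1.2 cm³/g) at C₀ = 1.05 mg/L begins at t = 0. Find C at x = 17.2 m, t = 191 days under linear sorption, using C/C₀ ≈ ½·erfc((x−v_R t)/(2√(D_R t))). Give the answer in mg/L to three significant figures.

Retardation factor R = 1 + ρ_b·K_d/n = 1 + 1.51 × 1.2/0.27 = 7.711.
Sorption retards both mechanisms: v_R = v/R = 0.06134 m/day, D_R = D/R = 0.01504 m²/day.
v_R·t = 0.06134 × 191 = 11.71594 m; 2√(D_R t) = 3.390 m; argument = (17.2 − 11.71594)/3.390 = 1.618.
C = C₀ × ½·erfc(1.618) = 1.05 × 0.01106 = 0.0116 mg/L.

0.0116 mg/L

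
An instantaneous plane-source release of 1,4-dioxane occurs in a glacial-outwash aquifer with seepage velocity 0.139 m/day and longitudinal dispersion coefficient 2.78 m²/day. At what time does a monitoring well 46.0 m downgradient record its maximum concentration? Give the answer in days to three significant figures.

For the 1D instantaneous-source solution, setting ∂C/∂t = 0 at fixed x gives v²t² + 2Dt − x² = 0, so t = (√(D² + v²x²) − D)/v².
√(D² + v²x²) = √(2.78² + 0.139² × 46.0²) = 6.972; v² = 0.019321.
t = (6.972 − 2.78)/0.019321 = 217 days (vs. the pure-advection estimate x/v = 331 d).

217 days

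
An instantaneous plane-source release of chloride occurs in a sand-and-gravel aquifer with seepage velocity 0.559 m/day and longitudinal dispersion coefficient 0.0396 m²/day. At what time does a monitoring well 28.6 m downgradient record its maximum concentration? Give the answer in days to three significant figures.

For the 1D instantaneous-source solution, setting ∂C/∂t = 0 at fixed x gives v²t² + 2Dt − x² = 0, so t = (√(D² + v²x²) − D)/v².
√(D² + v²x²) = √(0.0396² + 0.559² × 28.6²) = 15.99; v² = 0.312481.
t = (15.99 − 0.0396)/0.312481 = 51.0 days (vs. the pure-advection estimate x/v = 51.2 d).

51.0 days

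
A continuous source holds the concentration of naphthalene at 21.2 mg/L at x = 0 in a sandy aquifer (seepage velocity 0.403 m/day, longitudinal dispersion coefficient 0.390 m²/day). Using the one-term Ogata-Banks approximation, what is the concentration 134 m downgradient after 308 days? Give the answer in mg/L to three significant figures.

5.55 mg/L

For a continuous step input, C/C₀ ≈ ½·erfc((x−vt)/(2√(Dt))).
vt = 0.403 × 308 = 124.124 m and 2√(Dt) = 2√(0.390 × 308) = 21.92 m.
Argument (x−vt)/(2√(Dt)) = (134 − 124.124)/21.92 = 0.4505; ½·erfc(0.4505) = 0.2620.
C = 21.2 × 0.2620 = 5.55 mg/L.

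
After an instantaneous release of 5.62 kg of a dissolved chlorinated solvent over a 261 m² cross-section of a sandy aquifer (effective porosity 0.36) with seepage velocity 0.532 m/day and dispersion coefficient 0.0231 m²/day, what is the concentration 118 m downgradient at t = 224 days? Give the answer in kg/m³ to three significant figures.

For an instantaneous plane source, C(x,t) = M/(n_e·A·√(4πDt)) · exp(−(x−vt)²/(4Dt)), with n_e·A the pore (flow) area.
Plume center vt = 0.532 × 224 = 119.168 m, so the well at 118 m is 1.168 m upgradient of the peak.
√(4πDt) = 8.064 m, giving peak height M/(n_e·A·√(4πDt)) = 5.62/(0.36 × 261 × 8.064) = 0.007417 kg/m³.
(x−vt)²/(4Dt) = (-1.168)²/(4 × 0.0231 × 224) = 0.06591; exp(−0.06591) = 0.9362.
C = 0.007417 × 0.9362 = 0.00694 kg/m³.

0.00694 kg/m³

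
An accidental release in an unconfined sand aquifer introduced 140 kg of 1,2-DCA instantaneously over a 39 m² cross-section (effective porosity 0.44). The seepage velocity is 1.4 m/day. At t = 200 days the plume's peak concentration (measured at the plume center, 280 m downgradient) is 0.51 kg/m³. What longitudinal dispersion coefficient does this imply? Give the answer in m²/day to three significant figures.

At the plume center C_max = M/(n_e·A·√(4πDt)), so D = M²/(4πt·(n_e·A·C_max)²).
n_e·A·C_max = 0.44 × 39 × 0.51 = 8.752 kg/m.
D = 140²/(4π × 200 × 8.752²) = 0.102 m²/day.

0.102 m²/day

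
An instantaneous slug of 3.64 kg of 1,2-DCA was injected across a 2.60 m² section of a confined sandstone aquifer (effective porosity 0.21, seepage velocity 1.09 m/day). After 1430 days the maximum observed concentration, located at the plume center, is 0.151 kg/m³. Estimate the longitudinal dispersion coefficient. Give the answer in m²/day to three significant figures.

0.108 m²/day

At the plume center C_max = M/(n_e·A·√(4πDt)), so D = M²/(4πt·(n_e·A·C_max)²).
n_e·A·C_max = 0.21 × 2.60 × 0.151 = 0.08245 kg/m.
D = 3.64²/(4π × 1430 × 0.08245²) = 0.108 m²/day.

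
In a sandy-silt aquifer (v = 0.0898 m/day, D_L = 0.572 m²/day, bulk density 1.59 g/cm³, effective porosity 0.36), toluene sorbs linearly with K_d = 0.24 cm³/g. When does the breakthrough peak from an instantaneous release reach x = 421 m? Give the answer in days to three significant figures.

9510 days

Retardation factor R = 1 + ρ_b·K_d/n = 1 + 1.59 × 0.24/0.36 = 2.060.
Sorption retards both mechanisms: v_R = v/R = 0.04359 m/day, D_R = D/R = 0.2777 m²/day.
Peak time from v_R²t² + 2D_R t − x² = 0: t = (√(D_R² + v_R²x²) − D_R)/v_R².
√(D_R² + v_R²x²) = √(0.2777² + 0.04359² × 421²) = 18.35; v_R² = 0.001900.
t = (18.35 − 0.2777)/0.001900 = 9510 days.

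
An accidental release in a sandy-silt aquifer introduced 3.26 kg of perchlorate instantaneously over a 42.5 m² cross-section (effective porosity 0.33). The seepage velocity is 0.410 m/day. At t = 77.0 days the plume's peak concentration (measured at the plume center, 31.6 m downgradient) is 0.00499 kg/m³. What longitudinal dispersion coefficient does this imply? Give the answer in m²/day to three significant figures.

2.24 m²/day

At the plume center C_max = M/(n_e·A·√(4πDt)), so D = M²/(4πt·(n_e·A·C_max)²).
n_e·A·C_max = 0.33 × 42.5 × 0.00499 = 0.06998 kg/m.
D = 3.26²/(4π × 77.0 × 0.06998²) = 2.24 m²/day.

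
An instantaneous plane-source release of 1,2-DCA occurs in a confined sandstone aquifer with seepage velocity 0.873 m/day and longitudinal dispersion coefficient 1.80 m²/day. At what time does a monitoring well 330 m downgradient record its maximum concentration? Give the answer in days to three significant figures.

For the 1D instantaneous-source solution, setting ∂C/∂t = 0 at fixed x gives v²t² + 2Dt − x² = 0, so t = (√(D² + v²x²) − D)/v².
√(D² + v²x²) = √(1.80² + 0.873² × 330²) = 288.1; v² = 0.762129.
t = (288.1 − 1.80)/0.762129 = 376 days (vs. the pure-advection estimate x/v = 378 d).

376 days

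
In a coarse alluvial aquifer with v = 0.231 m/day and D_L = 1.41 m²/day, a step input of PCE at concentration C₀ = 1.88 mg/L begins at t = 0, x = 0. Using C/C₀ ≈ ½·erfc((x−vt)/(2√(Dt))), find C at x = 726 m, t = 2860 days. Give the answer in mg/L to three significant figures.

For a continuous step input, C/C₀ ≈ ½·erfc((x−vt)/(2√(Dt))).
vt = 0.231 × 2860 = 660.66 m and 2√(Dt) = 2√(1.41 × 2860) = 127.0 m.
Argument (x−vt)/(2√(Dt)) = (726 − 660.66)/127.0 = 0.5145; ½·erfc(0.5145) = 0.2334.
C = 1.88 × 0.2334 = 0.439 mg/L.

0.439 mg/L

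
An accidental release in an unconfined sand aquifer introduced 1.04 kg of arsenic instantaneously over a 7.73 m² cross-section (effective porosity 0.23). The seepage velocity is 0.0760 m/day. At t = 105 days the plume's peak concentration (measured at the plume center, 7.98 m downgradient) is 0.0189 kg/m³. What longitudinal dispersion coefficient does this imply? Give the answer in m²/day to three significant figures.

0.726 m²/day

At the plume center C_max = M/(n_e·A·√(4πDt)), so D = M²/(4πt·(n_e·A·C_max)²).
n_e·A·C_max = 0.23 × 7.73 × 0.0189 = 0.03360 kg/m.
D = 1.04²/(4π × 105 × 0.03360²) = 0.726 m²/day.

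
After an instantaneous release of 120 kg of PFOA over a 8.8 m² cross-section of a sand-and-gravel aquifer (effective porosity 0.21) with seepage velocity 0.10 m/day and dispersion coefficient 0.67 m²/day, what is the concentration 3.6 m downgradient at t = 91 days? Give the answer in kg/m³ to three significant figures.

For an instantaneous plane source, C(x,t) = M/(n_e·A·√(4πDt)) · exp(−(x−vt)²/(4Dt)), with n_e·A the pore (flow) area.
Plume center vt = 0.10 × 91 = 9.1 m, so the well at 3.6 m is 5.5 m upgradient of the peak.
√(4πDt) = 27.68 m, giving peak height M/(n_e·A·√(4πDt)) = 120/(0.21 × 8.8 × 27.68) = 2.346 kg/m³.
(x−vt)²/(4Dt) = (-5.5)²/(4 × 0.67 × 91) = 0.1240; exp(−0.1240) = 0.8834.
C = 2.346 × 0.8834 = 2.07 kg/m³.

2.07 kg/m³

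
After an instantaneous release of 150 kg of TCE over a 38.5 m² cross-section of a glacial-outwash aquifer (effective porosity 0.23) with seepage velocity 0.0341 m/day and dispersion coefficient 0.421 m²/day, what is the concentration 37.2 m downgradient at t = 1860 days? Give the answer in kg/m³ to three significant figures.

For an instantaneous plane source, C(x,t) = M/(n_e·A·√(4πDt)) · exp(−(x−vt)²/(4Dt)), with n_e·A the pore (flow) area.
Plume center vt = 0.0341 × 1860 = 63.426 m, so the well at 37.2 m is 26.226 m upgradient of the peak.
√(4πDt) = 99.20 m, giving peak height M/(n_e·A·√(4πDt)) = 150/(0.23 × 38.5 × 99.20) = 0.1708 kg/m³.
(x−vt)²/(4Dt) = (-26.226)²/(4 × 0.421 × 1860) = 0.2196; exp(−0.2196) = 0.8028.
C = 0.1708 × 0.8028 = 0.137 kg/m³.

0.137 kg/m³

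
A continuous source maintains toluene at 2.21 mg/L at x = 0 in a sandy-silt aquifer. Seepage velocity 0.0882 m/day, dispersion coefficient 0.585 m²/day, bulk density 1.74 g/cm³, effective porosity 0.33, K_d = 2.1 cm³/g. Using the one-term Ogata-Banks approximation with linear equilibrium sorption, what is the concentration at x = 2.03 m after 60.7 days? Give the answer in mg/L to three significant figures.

Retardation factor R = 1 + ρ_b·K_d/n = 1 + 1.74 × 2.1/0.33 = 12.07.
Sorption retards both mechanisms: v_R = v/R = 0.007307 m/day, D_R = D/R = 0.04847 m²/day.
v_R·t = 0.007307 × 60.7 = 0.4435349 m; 2√(D_R t) = 3.431 m; argument = (2.03 − 0.4435349)/3.431 = 0.4624.
C = C₀ × ½·erfc(0.4624) = 2.21 × 0.2566 = 0.567 mg/L.

0.567 mg/L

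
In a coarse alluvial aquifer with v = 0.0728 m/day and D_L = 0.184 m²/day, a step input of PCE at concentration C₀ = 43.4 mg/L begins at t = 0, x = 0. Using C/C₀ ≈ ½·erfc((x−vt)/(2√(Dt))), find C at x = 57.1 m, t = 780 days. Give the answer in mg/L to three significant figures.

For a continuous step input, C/C₀ ≈ ½·erfc((x−vt)/(2√(Dt))).
vt = 0.0728 × 780 = 56.784 m and 2√(Dt) = 2√(0.184 × 780) = 23.96 m.
Argument (x−vt)/(2√(Dt)) = (57.1 − 56.784)/23.96 = 0.01319; ½·erfc(0.01319) = 0.4926.
C = 43.4 × 0.4926 = 21.4 mg/L.

21.4 mg/L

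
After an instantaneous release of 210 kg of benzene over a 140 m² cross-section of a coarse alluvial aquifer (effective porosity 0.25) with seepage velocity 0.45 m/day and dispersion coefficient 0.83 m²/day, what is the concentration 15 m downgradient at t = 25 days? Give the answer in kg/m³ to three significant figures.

0.314 kg/m³

For an instantaneous plane source, C(x,t) = M/(n_e·A·√(4πDt)) · exp(−(x−vt)²/(4Dt)), with n_e·A the pore (flow) area.
Plume center vt = 0.45 × 25 = 11.25 m, so the well at 15 m is 3.75 m downgradient of the peak.
√(4πDt) = 16.15 m, giving peak height M/(n_e·A·√(4πDt)) = 210/(0.25 × 140 × 16.15) = 0.3715 kg/m³.
(x−vt)²/(4Dt) = (3.75)²/(4 × 0.83 × 25) = 0.1694; exp(−0.1694) = 0.8442.
C = 0.3715 × 0.8442 = 0.314 kg/m³.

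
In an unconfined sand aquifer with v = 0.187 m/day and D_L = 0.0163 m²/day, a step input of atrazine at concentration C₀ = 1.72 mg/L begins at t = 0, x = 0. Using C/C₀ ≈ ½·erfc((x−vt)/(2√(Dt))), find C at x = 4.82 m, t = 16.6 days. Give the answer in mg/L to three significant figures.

For a continuous step input, C/C₀ ≈ ½·erfc((x−vt)/(2√(Dt))).
vt = 0.187 × 16.6 = 3.1042 m and 2√(Dt) = 2√(0.0163 × 16.6) = 1.040 m.
Argument (x−vt)/(2√(Dt)) = (4.82 − 3.1042)/1.040 = 1.650; ½·erfc(1.650) = 0.009812.
C = 1.72 × 0.009812 = 0.0169 mg/L.

0.0169 mg/L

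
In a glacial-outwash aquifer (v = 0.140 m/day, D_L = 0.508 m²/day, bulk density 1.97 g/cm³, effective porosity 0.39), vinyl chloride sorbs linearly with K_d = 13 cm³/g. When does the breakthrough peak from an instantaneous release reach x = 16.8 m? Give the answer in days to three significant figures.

Retardation factor R = 1 + ρ_b·K_d/n = 1 + 1.97 × 13/0.39 = 66.67.
Sorption retards both mechanisms: v_R = v/R = 0.002100 m/day, D_R = D/R = 0.007620 m²/day.
Peak time from v_R²t² + 2D_R t − x² = 0: t = (√(D_R² + v_R²x²) − D_R)/v_R².
√(D_R² + v_R²x²) = √(0.007620² + 0.002100² × 16.8²) = 0.03609; v_R² = 4.410e-06.
t = (0.03609 − 0.007620)/4.410e-06 = 6460 days.

6460 days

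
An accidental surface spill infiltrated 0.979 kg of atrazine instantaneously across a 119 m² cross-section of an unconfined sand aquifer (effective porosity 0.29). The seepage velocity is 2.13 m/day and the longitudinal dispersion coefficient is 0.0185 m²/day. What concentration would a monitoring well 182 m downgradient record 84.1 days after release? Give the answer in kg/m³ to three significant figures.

0.00171 kg/m³

For an instantaneous plane source, C(x,t) = M/(n_e·A·√(4πDt)) · exp(−(x−vt)²/(4Dt)), with n_e·A the pore (flow) area.
Plume center vt = 2.13 × 84.1 = 179.133 m, so the well at 182 m is 2.867 m downgradient of the peak.
√(4πDt) = 4.422 m, giving peak height M/(n_e·A·√(4πDt)) = 0.979/(0.29 × 119 × 4.422) = 0.006415 kg/m³.
(x−vt)²/(4Dt) = (2.867)²/(4 × 0.0185 × 84.1) = 1.321; exp(−1.321) = 0.2669.
C = 0.006415 × 0.2669 = 0.00171 kg/m³.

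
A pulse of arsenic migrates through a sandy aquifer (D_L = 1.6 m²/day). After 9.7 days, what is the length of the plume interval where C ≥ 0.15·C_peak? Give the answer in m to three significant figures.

21.7 m

The plume is Gaussian with σ = √(2Dt) = √(2 × 1.6 × 9.7) = 5.571 m.
C/C_peak = exp(−Δx²/(2σ²)) = 0.15 ⇒ Δx = σ·√(−2 ln 0.15) = 5.571 × 1.948 = 10.85 m.
Width = 2Δx = 21.7 m.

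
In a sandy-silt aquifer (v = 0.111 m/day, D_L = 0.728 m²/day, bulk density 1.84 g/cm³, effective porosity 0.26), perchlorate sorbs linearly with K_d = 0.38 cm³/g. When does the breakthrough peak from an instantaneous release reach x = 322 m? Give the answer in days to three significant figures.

10500 days

Retardation factor R = 1 + ρ_b·K_d/n = 1 + 1.84 × 0.38/0.26 = 3.689.
Sorption retards both mechanisms: v_R = v/R = 0.03009 m/day, D_R = D/R = 0.1973 m²/day.
Peak time from v_R²t² + 2D_R t − x² = 0: t = (√(D_R² + v_R²x²) − D_R)/v_R².
√(D_R² + v_R²x²) = √(0.1973² + 0.03009² × 322²) = 9.691; v_R² = 0.0009054.
t = (9.691 − 0.1973)/0.0009054 = 10500 days.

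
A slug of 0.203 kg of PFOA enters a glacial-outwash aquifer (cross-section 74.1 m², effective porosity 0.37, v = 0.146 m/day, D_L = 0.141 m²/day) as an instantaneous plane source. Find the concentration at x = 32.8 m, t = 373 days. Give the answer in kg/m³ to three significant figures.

For an instantaneous plane source, C(x,t) = M/(n_e·A·√(4πDt)) · exp(−(x−vt)²/(4Dt)), with n_e·A the pore (flow) area.
Plume center vt = 0.146 × 373 = 54.458 m, so the well at 32.8 m is 21.658 m upgradient of the peak.
√(4πDt) = 25.71 m, giving peak height M/(n_e·A·√(4πDt)) = 0.203/(0.37 × 74.1 × 25.71) = 0.0002880 kg/m³.
(x−vt)²/(4Dt) = (-21.658)²/(4 × 0.141 × 373) = 2.230; exp(−2.230) = 0.1075.
C = 0.0002880 × 0.1075 = 3.10e-05 kg/m³.

3.10e-05 kg/m³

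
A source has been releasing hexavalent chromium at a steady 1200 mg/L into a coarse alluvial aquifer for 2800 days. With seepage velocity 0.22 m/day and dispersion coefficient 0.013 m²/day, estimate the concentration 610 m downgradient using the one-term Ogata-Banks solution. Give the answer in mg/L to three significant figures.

911 mg/L

For a continuous step input, C/C₀ ≈ ½·erfc((x−vt)/(2√(Dt))).
vt = 0.22 × 2800 = 616 m and 2√(Dt) = 2√(0.013 × 2800) = 12.07 m.
Argument (x−vt)/(2√(Dt)) = (610 − 616)/12.07 = -0.4971; ½·erfc(-0.4971) = 0.7590.
C = 1200 × 0.7590 = 911 mg/L.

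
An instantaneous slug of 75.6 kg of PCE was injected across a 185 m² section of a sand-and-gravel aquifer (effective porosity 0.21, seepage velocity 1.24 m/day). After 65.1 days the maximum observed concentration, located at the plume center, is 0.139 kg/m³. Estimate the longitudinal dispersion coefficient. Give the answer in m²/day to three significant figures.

At the plume center C_max = M/(n_e·A·√(4πDt)), so D = M²/(4πt·(n_e·A·C_max)²).
n_e·A·C_max = 0.21 × 185 × 0.139 = 5.400 kg/m.
D = 75.6²/(4π × 65.1 × 5.400²) = 0.240 m²/day.

0.240 m²/day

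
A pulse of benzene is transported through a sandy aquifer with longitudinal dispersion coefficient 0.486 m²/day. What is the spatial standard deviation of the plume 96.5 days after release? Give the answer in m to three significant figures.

9.68 m

Dispersive spreading gives a Gaussian with σ² = 2Dt; advection only shifts the center.
σ = √(2 × 0.486 × 96.5) = 9.68 m.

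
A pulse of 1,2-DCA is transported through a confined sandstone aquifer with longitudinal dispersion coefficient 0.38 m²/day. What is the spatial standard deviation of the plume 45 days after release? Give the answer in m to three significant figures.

Dispersive spreading gives a Gaussian with σ² = 2Dt; advection only shifts the center.
σ = √(2 × 0.38 × 45) = 5.85 m.

5.85 m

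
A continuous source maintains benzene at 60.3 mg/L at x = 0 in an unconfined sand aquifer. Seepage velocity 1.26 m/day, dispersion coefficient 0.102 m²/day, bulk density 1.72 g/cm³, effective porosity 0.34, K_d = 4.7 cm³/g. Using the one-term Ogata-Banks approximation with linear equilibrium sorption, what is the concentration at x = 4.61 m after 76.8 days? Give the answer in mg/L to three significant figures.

11.3 mg/L

Retardation factor R = 1 + ρ_b·K_d/n = 1 + 1.72 × 4.7/0.34 = 24.78.
Sorption retards both mechanisms: v_R = v/R = 0.05085 m/day, D_R = D/R = 0.004116 m²/day.
v_R·t = 0.05085 × 76.8 = 3.90528 m; 2√(D_R t) = 1.124 m; argument = (4.61 − 3.90528)/1.124 = 0.6270.
C = C₀ × ½·erfc(0.6270) = 60.3 × 0.1876 = 11.3 mg/L.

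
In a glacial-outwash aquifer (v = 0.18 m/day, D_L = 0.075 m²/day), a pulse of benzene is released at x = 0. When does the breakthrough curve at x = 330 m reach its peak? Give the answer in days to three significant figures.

For the 1D instantaneous-source solution, setting ∂C/∂t = 0 at fixed x gives v²t² + 2Dt − x² = 0, so t = (√(D² + v²x²) − D)/v².
√(D² + v²x²) = √(0.075² + 0.18² × 330²) = 59.40; v² = 0.0324.
t = (59.40 − 0.075)/0.0324 = 1830 days (vs. the pure-advection estimate x/v = 1830 d).

1830 days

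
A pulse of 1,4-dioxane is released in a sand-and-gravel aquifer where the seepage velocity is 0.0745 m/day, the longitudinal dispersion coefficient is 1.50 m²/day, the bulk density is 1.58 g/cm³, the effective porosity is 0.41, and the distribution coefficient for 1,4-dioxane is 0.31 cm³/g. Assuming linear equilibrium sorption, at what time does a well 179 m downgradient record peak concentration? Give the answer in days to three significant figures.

Retardation factor R = 1 + ρ_b·K_d/n = 1 + 1.58 × 0.31/0.41 = 2.195.
Sorption retards both mechanisms: v_R = v/R = 0.03394 m/day, D_R = D/R = 0.6834 m²/day.
Peak time from v_R²t² + 2D_R t − x² = 0: t = (√(D_R² + v_R²x²) − D_R)/v_R².
√(D_R² + v_R²x²) = √(0.6834² + 0.03394² × 179²) = 6.114; v_R² = 0.001152.
t = (6.114 − 0.6834)/0.001152 = 4710 days.

4710 days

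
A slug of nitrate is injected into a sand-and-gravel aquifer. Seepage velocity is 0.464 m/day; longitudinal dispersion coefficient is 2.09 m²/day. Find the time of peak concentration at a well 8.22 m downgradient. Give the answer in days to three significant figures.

10.5 days

For the 1D instantaneous-source solution, setting ∂C/∂t = 0 at fixed x gives v²t² + 2Dt − x² = 0, so t = (√(D² + v²x²) − D)/v².
√(D² + v²x²) = √(2.09² + 0.464² × 8.22²) = 4.349; v² = 0.215296.
t = (4.349 − 2.09)/0.215296 = 10.5 days (vs. the pure-advection estimate x/v = 17.7 d).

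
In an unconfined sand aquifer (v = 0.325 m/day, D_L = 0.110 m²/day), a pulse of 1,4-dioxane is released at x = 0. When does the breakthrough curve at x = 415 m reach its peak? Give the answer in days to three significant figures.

For the 1D instantaneous-source solution, setting ∂C/∂t = 0 at fixed x gives v²t² + 2Dt − x² = 0, so t = (√(D² + v²x²) − D)/v².
√(D² + v²x²) = √(0.110² + 0.325² × 415²) = 134.9; v² = 0.105625.
t = (134.9 − 0.110)/0.105625 = 1280 days (vs. the pure-advection estimate x/v = 1280 d).

1280 days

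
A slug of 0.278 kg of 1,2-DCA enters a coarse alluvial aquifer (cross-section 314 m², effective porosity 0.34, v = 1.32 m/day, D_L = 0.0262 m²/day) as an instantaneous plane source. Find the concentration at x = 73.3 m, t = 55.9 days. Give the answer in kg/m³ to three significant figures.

For an instantaneous plane source, C(x,t) = M/(n_e·A·√(4πDt)) · exp(−(x−vt)²/(4Dt)), with n_e·A the pore (flow) area.
Plume center vt = 1.32 × 55.9 = 73.788 m, so the well at 73.3 m is 0.488 m upgradient of the peak.
√(4πDt) = 4.290 m, giving peak height M/(n_e·A·√(4πDt)) = 0.278/(0.34 × 314 × 4.290) = 0.0006070 kg/m³.
(x−vt)²/(4Dt) = (-0.488)²/(4 × 0.0262 × 55.9) = 0.04065; exp(−0.04065) = 0.9602.
C = 0.0006070 × 0.9602 = 0.000583 kg/m³.

0.000583 kg/m³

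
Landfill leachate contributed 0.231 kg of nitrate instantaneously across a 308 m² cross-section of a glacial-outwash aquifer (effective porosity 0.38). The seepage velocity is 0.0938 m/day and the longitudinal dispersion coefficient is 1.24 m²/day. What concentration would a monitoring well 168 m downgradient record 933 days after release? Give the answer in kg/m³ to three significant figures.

For an instantaneous plane source, C(x,t) = M/(n_e·A·√(4πDt)) · exp(−(x−vt)²/(4Dt)), with n_e·A the pore (flow) area.
Plume center vt = 0.0938 × 933 = 87.5154 m, so the well at 168 m is 80.4846 m downgradient of the peak.
√(4πDt) = 120.6 m, giving peak height M/(n_e·A·√(4πDt)) = 0.231/(0.38 × 308 × 120.6) = 1.637e-05 kg/m³.
(x−vt)²/(4Dt) = (80.4846)²/(4 × 1.24 × 933) = 1.400; exp(−1.400) = 0.2466.
C = 1.637e-05 × 0.2466 = 4.04e-06 kg/m³.

4.04e-06 kg/m³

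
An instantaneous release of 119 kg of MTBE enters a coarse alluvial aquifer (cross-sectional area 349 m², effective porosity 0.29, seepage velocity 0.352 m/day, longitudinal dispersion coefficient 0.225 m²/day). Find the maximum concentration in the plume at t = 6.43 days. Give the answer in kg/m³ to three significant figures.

The peak of an instantaneous 1D plume sits at x = vt; there the Gaussian factor is 1 and C_max = M/(n_e·A·√(4πDt)), where n_e·A is the pore area the mass is dissolved in.
√(4πDt) = √(4π × 0.225 × 6.43) = 4.264 m, so C_max = 119/(0.29 × 349 × 4.264) = 0.276 kg/m³.

0.276 kg/m³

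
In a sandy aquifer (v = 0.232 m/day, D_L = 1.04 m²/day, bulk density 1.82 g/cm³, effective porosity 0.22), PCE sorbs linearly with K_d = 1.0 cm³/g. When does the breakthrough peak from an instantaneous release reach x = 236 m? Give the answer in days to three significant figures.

Retardation factor R = 1 + ρ_b·K_d/n = 1 + 1.82 × 1.0/0.22 = 9.273.
Sorption retards both mechanisms: v_R = v/R = 0.02502 m/day, D_R = D/R = 0.1122 m²/day.
Peak time from v_R²t² + 2D_R t − x² = 0: t = (√(D_R² + v_R²x²) − D_R)/v_R².
√(D_R² + v_R²x²) = √(0.1122² + 0.02502² × 236²) = 5.906; v_R² = 0.0006260.
t = (5.906 − 0.1122)/0.0006260 = 9260 days.

9260 days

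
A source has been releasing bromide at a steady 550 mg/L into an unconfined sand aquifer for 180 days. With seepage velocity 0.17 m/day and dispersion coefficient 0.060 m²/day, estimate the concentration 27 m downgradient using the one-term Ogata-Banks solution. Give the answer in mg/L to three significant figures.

For a continuous step input, C/C₀ ≈ ½·erfc((x−vt)/(2√(Dt))).
vt = 0.17 × 180 = 30.6 m and 2√(Dt) = 2√(0.060 × 180) = 6.573 m.
Argument (x−vt)/(2√(Dt)) = (27 − 30.6)/6.573 = -0.5477; ½·erfc(-0.5477) = 0.7807.
C = 550 × 0.7807 = 429 mg/L.

429 mg/L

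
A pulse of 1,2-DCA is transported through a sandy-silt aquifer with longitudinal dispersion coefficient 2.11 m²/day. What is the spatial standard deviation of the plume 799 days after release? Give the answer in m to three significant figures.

Dispersive spreading gives a Gaussian with σ² = 2Dt; advection only shifts the center.
σ = √(2 × 2.11 × 799) = 58.1 m.

58.1 m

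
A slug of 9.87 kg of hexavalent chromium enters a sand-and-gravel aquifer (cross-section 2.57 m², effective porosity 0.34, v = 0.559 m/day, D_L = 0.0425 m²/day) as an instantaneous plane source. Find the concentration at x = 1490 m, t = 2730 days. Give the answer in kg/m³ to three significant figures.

0.0179 kg/m³

For an instantaneous plane source, C(x,t) = M/(n_e·A·√(4πDt)) · exp(−(x−vt)²/(4Dt)), with n_e·A the pore (flow) area.
Plume center vt = 0.559 × 2730 = 1526.07 m, so the well at 1490 m is 36.07 m upgradient of the peak.
√(4πDt) = 38.18 m, giving peak height M/(n_e·A·√(4πDt)) = 9.87/(0.34 × 2.57 × 38.18) = 0.2958 kg/m³.
(x−vt)²/(4Dt) = (-36.07)²/(4 × 0.0425 × 2730) = 2.803; exp(−2.803) = 0.06063.
C = 0.2958 × 0.06063 = 0.0179 kg/m³.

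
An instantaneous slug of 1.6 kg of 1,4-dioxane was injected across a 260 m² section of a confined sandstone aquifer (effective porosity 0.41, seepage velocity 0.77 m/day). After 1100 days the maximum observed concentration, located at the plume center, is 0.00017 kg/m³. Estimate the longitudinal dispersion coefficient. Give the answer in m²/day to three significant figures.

0.564 m²/day

At the plume center C_max = M/(n_e·A·√(4πDt)), so D = M²/(4πt·(n_e·A·C_max)²).
n_e·A·C_max = 0.41 × 260 × 0.00017 = 0.01812 kg/m.
D = 1.6²/(4π × 1100 × 0.01812²) = 0.564 m²/day.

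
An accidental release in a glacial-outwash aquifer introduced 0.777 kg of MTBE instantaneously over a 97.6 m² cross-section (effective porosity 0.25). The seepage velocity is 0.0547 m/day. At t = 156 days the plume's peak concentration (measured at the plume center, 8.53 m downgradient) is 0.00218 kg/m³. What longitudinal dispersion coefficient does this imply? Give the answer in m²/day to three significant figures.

At the plume center C_max = M/(n_e·A·√(4πDt)), so D = M²/(4πt·(n_e·A·C_max)²).
n_e·A·C_max = 0.25 × 97.6 × 0.00218 = 0.05319 kg/m.
D = 0.777²/(4π × 156 × 0.05319²) = 0.109 m²/day.

0.109 m²/day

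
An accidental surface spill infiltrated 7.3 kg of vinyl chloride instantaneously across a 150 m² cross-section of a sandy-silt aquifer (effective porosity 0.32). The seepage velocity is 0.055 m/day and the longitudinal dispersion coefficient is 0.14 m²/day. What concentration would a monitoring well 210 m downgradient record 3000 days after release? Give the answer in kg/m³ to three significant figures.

For an instantaneous plane source, C(x,t) = M/(n_e·A·√(4πDt)) · exp(−(x−vt)²/(4Dt)), with n_e·A the pore (flow) area.
Plume center vt = 0.055 × 3000 = 165 m, so the well at 210 m is 45 m downgradient of the peak.
√(4πDt) = 72.65 m, giving peak height M/(n_e·A·√(4πDt)) = 7.3/(0.32 × 150 × 72.65) = 0.002093 kg/m³.
(x−vt)²/(4Dt) = (45)²/(4 × 0.14 × 3000) = 1.205; exp(−1.205) = 0.2997.
C = 0.002093 × 0.2997 = 0.000627 kg/m³.

0.000627 kg/m³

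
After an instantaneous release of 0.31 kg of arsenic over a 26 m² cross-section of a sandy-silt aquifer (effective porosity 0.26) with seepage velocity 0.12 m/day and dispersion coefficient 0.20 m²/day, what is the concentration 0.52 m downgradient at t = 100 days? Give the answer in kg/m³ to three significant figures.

For an instantaneous plane source, C(x,t) = M/(n_e·A·√(4πDt)) · exp(−(x−vt)²/(4Dt)), with n_e·A the pore (flow) area.
Plume center vt = 0.12 × 100 = 12 m, so the well at 0.52 m is 11.48 m upgradient of the peak.
√(4πDt) = 15.85 m, giving peak height M/(n_e·A·√(4πDt)) = 0.31/(0.26 × 26 × 15.85) = 0.002893 kg/m³.
(x−vt)²/(4Dt) = (-11.48)²/(4 × 0.20 × 100) = 1.647; exp(−1.647) = 0.1926.
C = 0.002893 × 0.1926 = 0.000557 kg/m³.

0.000557 kg/m³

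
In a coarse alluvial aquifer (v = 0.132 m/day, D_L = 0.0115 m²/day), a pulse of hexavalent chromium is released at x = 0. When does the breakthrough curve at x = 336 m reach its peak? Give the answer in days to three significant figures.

For the 1D instantaneous-source solution, setting ∂C/∂t = 0 at fixed x gives v²t² + 2Dt − x² = 0, so t = (√(D² + v²x²) − D)/v².
√(D² + v²x²) = √(0.0115² + 0.132² × 336²) = 44.35; v² = 0.017424.
t = (44.35 − 0.0115)/0.017424 = 2540 days (vs. the pure-advection estimate x/v = 2550 d).

2540 days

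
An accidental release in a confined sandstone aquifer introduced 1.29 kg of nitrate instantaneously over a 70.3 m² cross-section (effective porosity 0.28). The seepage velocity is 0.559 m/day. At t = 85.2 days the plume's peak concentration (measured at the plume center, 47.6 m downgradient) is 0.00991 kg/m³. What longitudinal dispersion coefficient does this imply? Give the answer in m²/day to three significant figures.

At the plume center C_max = M/(n_e·A·√(4πDt)), so D = M²/(4πt·(n_e·A·C_max)²).
n_e·A·C_max = 0.28 × 70.3 × 0.00991 = 0.1951 kg/m.
D = 1.29²/(4π × 85.2 × 0.1951²) = 0.0408 m²/day.

0.0408 m²/day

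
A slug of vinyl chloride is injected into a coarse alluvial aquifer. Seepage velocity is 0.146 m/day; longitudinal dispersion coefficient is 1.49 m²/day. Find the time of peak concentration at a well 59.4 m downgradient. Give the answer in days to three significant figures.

343 days

For the 1D instantaneous-source solution, setting ∂C/∂t = 0 at fixed x gives v²t² + 2Dt − x² = 0, so t = (√(D² + v²x²) − D)/v².
√(D² + v²x²) = √(1.49² + 0.146² × 59.4²) = 8.799; v² = 0.021316.
t = (8.799 − 1.49)/0.021316 = 343 days (vs. the pure-advection estimate x/v = 407 d).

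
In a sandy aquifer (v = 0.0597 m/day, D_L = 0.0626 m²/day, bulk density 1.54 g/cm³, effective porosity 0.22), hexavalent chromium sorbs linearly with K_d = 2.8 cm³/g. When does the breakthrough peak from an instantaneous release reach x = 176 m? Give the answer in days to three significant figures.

Retardation factor R = 1 + ρ_b·K_d/n = 1 + 1.54 × 2.8/0.22 = 20.60.
Sorption retards both mechanisms: v_R = v/R = 0.002898 m/day, D_R = D/R = 0.003039 m²/day.
Peak time from v_R²t² + 2D_R t − x² = 0: t = (√(D_R² + v_R²x²) − D_R)/v_R².
√(D_R² + v_R²x²) = √(0.003039² + 0.002898² × 176²) = 0.5101; v_R² = 8.398e-06.
t = (0.5101 − 0.003039)/8.398e-06 = 60400 days.

60400 days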